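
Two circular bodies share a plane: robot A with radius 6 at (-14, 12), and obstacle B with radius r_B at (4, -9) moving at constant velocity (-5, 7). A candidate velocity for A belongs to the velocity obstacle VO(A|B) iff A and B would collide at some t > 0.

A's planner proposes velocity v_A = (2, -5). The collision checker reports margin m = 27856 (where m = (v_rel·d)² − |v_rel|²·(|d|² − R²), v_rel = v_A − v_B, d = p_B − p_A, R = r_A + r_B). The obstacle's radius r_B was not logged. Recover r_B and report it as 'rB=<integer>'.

m = 27856
d = (18, -21);  v_rel = (7, -12),  |v_rel|² = 193
v_rel×d = (7)·(-21) − (-12)·(18) = 69
since m = R²·193 − 69²:  R² = (4761 + 27856) / 193 = 169
R = √169 = 13  ⇒  r_B = 13 − 6 = 7

rB=7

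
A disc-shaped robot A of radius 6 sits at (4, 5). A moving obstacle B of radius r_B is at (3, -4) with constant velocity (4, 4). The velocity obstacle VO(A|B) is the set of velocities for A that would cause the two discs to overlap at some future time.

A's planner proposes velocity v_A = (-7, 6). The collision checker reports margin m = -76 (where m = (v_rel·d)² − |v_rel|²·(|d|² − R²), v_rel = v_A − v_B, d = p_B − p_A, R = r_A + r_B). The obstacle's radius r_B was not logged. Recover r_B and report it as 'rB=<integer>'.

m = -76
d = (-1, -9);  v_rel = (-11, 2),  |v_rel|² = 125
v_rel×d = (-11)·(-9) − (2)·(-1) = 101
since m = R²·125 − 101²:  R² = (10201 + -76) / 125 = 81
R = √81 = 9  ⇒  r_B = 9 − 6 = 3

rB=3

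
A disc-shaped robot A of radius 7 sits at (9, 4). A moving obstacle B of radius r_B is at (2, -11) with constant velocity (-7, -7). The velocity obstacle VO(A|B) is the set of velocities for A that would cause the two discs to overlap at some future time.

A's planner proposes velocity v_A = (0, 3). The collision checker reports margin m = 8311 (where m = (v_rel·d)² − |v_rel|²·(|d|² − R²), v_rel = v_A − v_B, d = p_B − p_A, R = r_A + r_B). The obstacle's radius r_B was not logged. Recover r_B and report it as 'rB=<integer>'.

m = 8311
d = (-7, -15);  v_rel = (7, 10),  |v_rel|² = 149
v_rel×d = (7)·(-15) − (10)·(-7) = -35
since m = R²·149 − (-35)²:  R² = (1225 + 8311) / 149 = 64
R = √64 = 8  ⇒  r_B = 8 − 7 = 1

rB=1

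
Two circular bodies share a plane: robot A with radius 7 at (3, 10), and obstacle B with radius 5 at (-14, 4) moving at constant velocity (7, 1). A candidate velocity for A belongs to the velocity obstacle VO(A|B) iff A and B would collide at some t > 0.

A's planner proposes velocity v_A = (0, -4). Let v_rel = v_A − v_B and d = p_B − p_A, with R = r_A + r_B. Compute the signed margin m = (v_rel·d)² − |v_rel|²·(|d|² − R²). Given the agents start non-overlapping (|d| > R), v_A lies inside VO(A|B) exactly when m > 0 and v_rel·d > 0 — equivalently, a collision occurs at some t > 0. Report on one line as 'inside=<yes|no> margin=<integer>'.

d = (-17, -6),  |d|² = 325;  R = 7+5 = 12,  c = 325−12² = 181
v_rel = (-7, -5),  |v_rel|² = 74;  v_rel·d = (-7)·(-17) + (-5)·(-6) = 149
74·t² − 298·t + 181 = 0  ⇒  m = 149² − 74·181 = 8807
m = 8807 > 0,  v_rel·d = 149 > 0  ⇒  inside

inside=yes margin=8807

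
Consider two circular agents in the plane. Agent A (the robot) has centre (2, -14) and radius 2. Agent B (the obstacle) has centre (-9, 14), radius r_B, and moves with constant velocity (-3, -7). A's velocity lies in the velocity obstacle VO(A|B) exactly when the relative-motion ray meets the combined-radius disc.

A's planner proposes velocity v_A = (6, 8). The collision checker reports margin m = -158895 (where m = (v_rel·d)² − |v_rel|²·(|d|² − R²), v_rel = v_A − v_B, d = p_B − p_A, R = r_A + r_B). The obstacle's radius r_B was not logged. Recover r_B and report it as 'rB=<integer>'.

m = -158895
d = (-11, 28);  v_rel = (9, 15),  |v_rel|² = 306
v_rel×d = (9)·(28) − (15)·(-11) = 417
since m = R²·306 − 417²:  R² = (173889 + -158895) / 306 = 49
R = √49 = 7  ⇒  r_B = 7 − 2 = 5

rB=5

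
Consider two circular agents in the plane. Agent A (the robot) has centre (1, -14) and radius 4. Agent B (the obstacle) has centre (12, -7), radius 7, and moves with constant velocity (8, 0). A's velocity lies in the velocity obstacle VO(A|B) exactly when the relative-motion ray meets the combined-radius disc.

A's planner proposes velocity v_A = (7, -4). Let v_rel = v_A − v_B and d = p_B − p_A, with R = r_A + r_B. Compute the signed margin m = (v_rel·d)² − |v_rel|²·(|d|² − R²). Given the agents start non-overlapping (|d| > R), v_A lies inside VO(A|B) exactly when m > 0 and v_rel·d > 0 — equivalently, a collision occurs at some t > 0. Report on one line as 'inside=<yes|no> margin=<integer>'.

d = (11, 7),  |d|² = 170;  R = 4+7 = 11,  c = 170−11² = 49
v_rel = (-1, -4),  |v_rel|² = 17;  v_rel·d = (-1)·(11) + (-4)·(7) = -39
17·t² + 78·t + 49 = 0  ⇒  m = (-39)² − 17·49 = 688
m = 688 > 0,  v_rel·d = -39 < 0  ⇒  outside

inside=no margin=688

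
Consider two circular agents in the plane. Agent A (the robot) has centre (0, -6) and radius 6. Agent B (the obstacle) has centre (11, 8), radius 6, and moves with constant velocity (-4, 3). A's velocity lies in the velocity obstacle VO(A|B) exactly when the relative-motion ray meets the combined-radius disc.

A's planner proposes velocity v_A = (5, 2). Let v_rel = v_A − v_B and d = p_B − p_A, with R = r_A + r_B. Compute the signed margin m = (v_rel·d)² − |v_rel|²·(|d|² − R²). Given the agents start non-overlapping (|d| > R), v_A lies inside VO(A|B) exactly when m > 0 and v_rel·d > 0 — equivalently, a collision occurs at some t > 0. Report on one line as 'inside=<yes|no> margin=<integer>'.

d = (11, 14),  |d|² = 317;  R = 6+6 = 12,  c = 317−12² = 173
v_rel = (9, -1),  |v_rel|² = 82;  v_rel·d = (9)·(11) + (-1)·(14) = 85
82·t² − 170·t + 173 = 0  ⇒  m = 85² − 82·173 = -6961
m = -6961 < 0,  v_rel·d = 85 > 0  ⇒  outside

inside=no margin=-6961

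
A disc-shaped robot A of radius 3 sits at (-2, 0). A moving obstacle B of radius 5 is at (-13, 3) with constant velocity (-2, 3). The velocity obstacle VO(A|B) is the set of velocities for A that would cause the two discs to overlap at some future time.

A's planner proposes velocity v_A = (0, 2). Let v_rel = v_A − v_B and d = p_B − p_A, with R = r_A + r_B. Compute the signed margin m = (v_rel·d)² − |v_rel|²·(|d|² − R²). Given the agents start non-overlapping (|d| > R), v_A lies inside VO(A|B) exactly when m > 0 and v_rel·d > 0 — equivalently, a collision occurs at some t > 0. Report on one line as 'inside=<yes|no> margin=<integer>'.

d = (-11, 3),  |d|² = 130;  R = 3+5 = 8,  c = 130−8² = 66
v_rel = (2, -1),  |v_rel|² = 5;  v_rel·d = (2)·(-11) + (-1)·(3) = -25
5·t² + 50·t + 66 = 0  ⇒  m = (-25)² − 5·66 = 295
m = 295 > 0,  v_rel·d = -25 < 0  ⇒  outside

inside=no margin=295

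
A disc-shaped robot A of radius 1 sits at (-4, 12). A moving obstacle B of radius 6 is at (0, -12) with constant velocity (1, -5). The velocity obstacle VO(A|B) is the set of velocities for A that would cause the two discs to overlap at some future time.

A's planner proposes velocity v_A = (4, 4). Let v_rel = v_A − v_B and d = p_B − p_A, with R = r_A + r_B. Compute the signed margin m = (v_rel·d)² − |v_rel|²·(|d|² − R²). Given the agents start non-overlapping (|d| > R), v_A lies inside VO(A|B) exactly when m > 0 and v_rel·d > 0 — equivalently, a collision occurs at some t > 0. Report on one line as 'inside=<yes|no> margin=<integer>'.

d = (4, -24),  |d|² = 592;  R = 1+6 = 7,  c = 592−7² = 543
v_rel = (3, 9),  |v_rel|² = 90;  v_rel·d = (3)·(4) + (9)·(-24) = -204
90·t² + 408·t + 543 = 0  ⇒  m = (-204)² − 90·543 = -7254
m = -7254 < 0,  v_rel·d = -204 < 0  ⇒  outside

inside=no margin=-7254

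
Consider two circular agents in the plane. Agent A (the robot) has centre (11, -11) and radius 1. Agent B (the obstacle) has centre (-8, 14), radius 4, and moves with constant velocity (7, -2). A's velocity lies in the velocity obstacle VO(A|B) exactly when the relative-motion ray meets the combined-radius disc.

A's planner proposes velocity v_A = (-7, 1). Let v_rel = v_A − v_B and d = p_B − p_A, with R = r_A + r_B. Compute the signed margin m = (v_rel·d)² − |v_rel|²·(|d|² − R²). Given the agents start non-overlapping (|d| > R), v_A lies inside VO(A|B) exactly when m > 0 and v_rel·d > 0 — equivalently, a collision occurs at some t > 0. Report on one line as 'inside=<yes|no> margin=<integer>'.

d = (-19, 25),  |d|² = 986;  R = 1+4 = 5,  c = 986−5² = 961
v_rel = (-14, 3),  |v_rel|² = 205;  v_rel·d = (-14)·(-19) + (3)·(25) = 341
205·t² − 682·t + 961 = 0  ⇒  m = 341² − 205·961 = -80724
m = -80724 < 0,  v_rel·d = 341 > 0  ⇒  outside

inside=no margin=-80724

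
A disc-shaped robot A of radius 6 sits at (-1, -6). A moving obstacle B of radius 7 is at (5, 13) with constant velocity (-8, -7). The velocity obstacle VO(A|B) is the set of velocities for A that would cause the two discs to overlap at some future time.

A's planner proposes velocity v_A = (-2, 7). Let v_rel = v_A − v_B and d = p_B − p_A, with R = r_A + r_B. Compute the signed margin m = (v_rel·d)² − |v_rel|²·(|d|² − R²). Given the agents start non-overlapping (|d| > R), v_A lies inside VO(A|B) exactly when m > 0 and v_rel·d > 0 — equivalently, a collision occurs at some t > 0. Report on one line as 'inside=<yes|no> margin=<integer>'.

d = (6, 19),  |d|² = 397;  R = 6+7 = 13,  c = 397−13² = 228
v_rel = (6, 14),  |v_rel|² = 232;  v_rel·d = (6)·(6) + (14)·(19) = 302
232·t² − 604·t + 228 = 0  ⇒  m = 302² − 232·228 = 38308
m = 38308 > 0,  v_rel·d = 302 > 0  ⇒  inside

inside=yes margin=38308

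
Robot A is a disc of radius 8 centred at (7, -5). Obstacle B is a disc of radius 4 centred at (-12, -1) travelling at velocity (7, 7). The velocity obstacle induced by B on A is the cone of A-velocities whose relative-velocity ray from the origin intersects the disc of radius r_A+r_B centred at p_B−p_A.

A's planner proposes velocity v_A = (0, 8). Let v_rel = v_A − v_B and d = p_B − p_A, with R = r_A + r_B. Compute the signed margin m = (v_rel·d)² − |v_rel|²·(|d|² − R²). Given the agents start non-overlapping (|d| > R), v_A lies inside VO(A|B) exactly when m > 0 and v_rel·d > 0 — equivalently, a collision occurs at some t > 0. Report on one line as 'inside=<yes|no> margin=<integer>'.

d = (-19, 4),  |d|² = 377;  R = 8+4 = 12,  c = 377−12² = 233
v_rel = (-7, 1),  |v_rel|² = 50;  v_rel·d = (-7)·(-19) + (1)·(4) = 137
50·t² − 274·t + 233 = 0  ⇒  m = 137² − 50·233 = 7119
m = 7119 > 0,  v_rel·d = 137 > 0  ⇒  inside

inside=yes margin=7119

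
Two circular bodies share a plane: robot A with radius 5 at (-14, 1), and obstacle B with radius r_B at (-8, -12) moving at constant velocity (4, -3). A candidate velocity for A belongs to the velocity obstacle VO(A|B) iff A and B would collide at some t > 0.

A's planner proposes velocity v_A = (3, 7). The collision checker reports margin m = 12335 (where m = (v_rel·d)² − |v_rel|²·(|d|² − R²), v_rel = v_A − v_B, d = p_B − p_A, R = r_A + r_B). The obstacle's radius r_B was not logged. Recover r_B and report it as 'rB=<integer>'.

m = 12335
d = (6, -13);  v_rel = (-1, 10),  |v_rel|² = 101
v_rel×d = (-1)·(-13) − (10)·(6) = -47
since m = R²·101 − (-47)²:  R² = (2209 + 12335) / 101 = 144
R = √144 = 12  ⇒  r_B = 12 − 5 = 7

rB=7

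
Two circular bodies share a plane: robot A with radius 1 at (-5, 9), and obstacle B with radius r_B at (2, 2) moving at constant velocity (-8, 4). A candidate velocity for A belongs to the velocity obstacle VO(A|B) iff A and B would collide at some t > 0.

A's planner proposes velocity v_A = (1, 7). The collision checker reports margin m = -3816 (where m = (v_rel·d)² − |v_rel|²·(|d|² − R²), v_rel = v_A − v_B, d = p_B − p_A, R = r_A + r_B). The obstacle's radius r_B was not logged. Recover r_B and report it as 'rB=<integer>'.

m = -3816
d = (7, -7);  v_rel = (9, 3),  |v_rel|² = 90
v_rel×d = (9)·(-7) − (3)·(7) = -84
since m = R²·90 − (-84)²:  R² = (7056 + -3816) / 90 = 36
R = √36 = 6  ⇒  r_B = 6 − 1 = 5

rB=5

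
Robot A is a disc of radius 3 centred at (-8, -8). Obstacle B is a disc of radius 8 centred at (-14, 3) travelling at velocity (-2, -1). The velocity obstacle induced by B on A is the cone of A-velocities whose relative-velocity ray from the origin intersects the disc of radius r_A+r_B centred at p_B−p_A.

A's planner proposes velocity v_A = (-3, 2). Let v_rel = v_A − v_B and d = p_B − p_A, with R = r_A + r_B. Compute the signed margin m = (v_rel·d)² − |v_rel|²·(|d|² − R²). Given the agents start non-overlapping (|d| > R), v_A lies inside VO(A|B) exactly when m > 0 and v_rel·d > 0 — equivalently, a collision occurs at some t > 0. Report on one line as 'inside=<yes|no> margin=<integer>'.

d = (-6, 11),  |d|² = 157;  R = 3+8 = 11,  c = 157−11² = 36
v_rel = (-1, 3),  |v_rel|² = 10;  v_rel·d = (-1)·(-6) + (3)·(11) = 39
10·t² − 78·t + 36 = 0  ⇒  m = 39² − 10·36 = 1161
m = 1161 > 0,  v_rel·d = 39 > 0  ⇒  inside

inside=yes margin=1161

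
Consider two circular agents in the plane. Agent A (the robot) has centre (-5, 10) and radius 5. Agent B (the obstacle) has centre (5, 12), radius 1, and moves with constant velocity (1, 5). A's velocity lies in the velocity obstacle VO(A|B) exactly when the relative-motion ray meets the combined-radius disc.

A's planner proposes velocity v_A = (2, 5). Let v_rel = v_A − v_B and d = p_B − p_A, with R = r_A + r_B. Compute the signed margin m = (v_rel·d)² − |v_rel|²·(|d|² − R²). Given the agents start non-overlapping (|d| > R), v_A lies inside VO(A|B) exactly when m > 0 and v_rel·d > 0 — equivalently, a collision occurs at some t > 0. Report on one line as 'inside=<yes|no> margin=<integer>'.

d = (10, 2),  |d|² = 104;  R = 5+1 = 6,  c = 104−6² = 68
v_rel = (1, 0),  |v_rel|² = 1;  v_rel·d = (1)·(10) + (0)·(2) = 10
1·t² − 20·t + 68 = 0  ⇒  m = 10² − 1·68 = 32
m = 32 > 0,  v_rel·d = 10 > 0  ⇒  inside

inside=yes margin=32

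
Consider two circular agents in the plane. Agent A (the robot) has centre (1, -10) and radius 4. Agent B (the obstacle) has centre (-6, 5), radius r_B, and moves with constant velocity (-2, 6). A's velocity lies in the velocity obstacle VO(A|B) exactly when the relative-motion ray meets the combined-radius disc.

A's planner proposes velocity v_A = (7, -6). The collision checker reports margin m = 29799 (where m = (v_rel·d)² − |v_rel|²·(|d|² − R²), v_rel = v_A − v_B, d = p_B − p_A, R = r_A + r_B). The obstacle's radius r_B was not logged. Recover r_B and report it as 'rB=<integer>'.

m = 29799
d = (-7, 15);  v_rel = (9, -12),  |v_rel|² = 225
v_rel×d = (9)·(15) − (-12)·(-7) = 51
since m = R²·225 − 51²:  R² = (2601 + 29799) / 225 = 144
R = √144 = 12  ⇒  r_B = 12 − 4 = 8

rB=8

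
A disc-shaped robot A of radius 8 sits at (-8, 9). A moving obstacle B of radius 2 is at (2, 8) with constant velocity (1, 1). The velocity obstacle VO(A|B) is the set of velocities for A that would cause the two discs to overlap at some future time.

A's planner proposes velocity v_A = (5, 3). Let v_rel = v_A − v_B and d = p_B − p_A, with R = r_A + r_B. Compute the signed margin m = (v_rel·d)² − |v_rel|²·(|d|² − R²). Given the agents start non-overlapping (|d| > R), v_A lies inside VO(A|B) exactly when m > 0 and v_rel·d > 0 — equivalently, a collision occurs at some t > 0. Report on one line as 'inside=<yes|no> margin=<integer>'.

d = (10, -1),  |d|² = 101;  R = 8+2 = 10,  c = 101−10² = 1
v_rel = (4, 2),  |v_rel|² = 20;  v_rel·d = (4)·(10) + (2)·(-1) = 38
20·t² − 76·t + 1 = 0  ⇒  m = 38² − 20·1 = 1424
m = 1424 > 0,  v_rel·d = 38 > 0  ⇒  inside

inside=yes margin=1424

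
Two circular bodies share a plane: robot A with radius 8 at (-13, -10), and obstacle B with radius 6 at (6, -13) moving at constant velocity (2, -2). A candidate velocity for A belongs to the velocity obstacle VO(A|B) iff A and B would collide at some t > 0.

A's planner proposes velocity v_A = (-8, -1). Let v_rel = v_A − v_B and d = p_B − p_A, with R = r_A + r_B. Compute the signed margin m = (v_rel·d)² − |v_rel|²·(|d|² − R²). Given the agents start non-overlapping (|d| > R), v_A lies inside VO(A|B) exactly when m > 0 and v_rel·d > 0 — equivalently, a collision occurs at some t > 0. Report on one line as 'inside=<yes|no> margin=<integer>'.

d = (19, -3),  |d|² = 370;  R = 8+6 = 14,  c = 370−14² = 174
v_rel = (-10, 1),  |v_rel|² = 101;  v_rel·d = (-10)·(19) + (1)·(-3) = -193
101·t² + 386·t + 174 = 0  ⇒  m = (-193)² − 101·174 = 19675
m = 19675 > 0,  v_rel·d = -193 < 0  ⇒  outside

inside=no margin=19675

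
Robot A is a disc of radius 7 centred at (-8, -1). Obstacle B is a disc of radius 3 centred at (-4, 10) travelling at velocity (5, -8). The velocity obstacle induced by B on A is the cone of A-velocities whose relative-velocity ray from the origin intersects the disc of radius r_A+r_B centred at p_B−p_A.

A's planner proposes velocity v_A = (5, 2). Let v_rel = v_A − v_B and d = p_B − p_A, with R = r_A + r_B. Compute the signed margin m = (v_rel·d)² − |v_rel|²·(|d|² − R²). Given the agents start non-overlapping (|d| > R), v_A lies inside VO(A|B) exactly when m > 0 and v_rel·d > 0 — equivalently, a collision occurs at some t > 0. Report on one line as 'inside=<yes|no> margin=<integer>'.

d = (4, 11),  |d|² = 137;  R = 7+3 = 10,  c = 137−10² = 37
v_rel = (0, 10),  |v_rel|² = 100;  v_rel·d = (0)·(4) + (10)·(11) = 110
100·t² − 220·t + 37 = 0  ⇒  m = 110² − 100·37 = 8400
m = 8400 > 0,  v_rel·d = 110 > 0  ⇒  inside

inside=yes margin=8400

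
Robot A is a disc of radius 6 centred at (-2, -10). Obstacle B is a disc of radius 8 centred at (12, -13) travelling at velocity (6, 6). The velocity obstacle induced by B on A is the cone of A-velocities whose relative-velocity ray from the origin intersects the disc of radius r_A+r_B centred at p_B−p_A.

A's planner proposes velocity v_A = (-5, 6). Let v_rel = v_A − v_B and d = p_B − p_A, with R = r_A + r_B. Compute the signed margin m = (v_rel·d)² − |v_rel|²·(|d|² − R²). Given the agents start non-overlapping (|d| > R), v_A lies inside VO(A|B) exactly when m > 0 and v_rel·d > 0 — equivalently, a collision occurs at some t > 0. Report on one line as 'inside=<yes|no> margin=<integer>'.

d = (14, -3),  |d|² = 205;  R = 6+8 = 14,  c = 205−14² = 9
v_rel = (-11, 0),  |v_rel|² = 121;  v_rel·d = (-11)·(14) + (0)·(-3) = -154
121·t² + 308·t + 9 = 0  ⇒  m = (-154)² − 121·9 = 22627
m = 22627 > 0,  v_rel·d = -154 < 0  ⇒  outside

inside=no margin=22627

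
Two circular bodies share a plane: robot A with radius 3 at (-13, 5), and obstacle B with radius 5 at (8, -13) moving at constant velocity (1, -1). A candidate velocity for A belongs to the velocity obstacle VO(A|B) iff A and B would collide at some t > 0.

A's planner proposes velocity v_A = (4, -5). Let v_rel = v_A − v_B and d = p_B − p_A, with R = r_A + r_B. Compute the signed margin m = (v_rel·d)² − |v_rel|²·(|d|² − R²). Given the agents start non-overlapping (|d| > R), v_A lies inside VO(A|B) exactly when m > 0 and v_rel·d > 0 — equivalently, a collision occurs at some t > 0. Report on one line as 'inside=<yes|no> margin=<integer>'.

d = (21, -18),  |d|² = 765;  R = 3+5 = 8,  c = 765−8² = 701
v_rel = (3, -4),  |v_rel|² = 25;  v_rel·d = (3)·(21) + (-4)·(-18) = 135
25·t² − 270·t + 701 = 0  ⇒  m = 135² − 25·701 = 700
m = 700 > 0,  v_rel·d = 135 > 0  ⇒  inside

inside=yes margin=700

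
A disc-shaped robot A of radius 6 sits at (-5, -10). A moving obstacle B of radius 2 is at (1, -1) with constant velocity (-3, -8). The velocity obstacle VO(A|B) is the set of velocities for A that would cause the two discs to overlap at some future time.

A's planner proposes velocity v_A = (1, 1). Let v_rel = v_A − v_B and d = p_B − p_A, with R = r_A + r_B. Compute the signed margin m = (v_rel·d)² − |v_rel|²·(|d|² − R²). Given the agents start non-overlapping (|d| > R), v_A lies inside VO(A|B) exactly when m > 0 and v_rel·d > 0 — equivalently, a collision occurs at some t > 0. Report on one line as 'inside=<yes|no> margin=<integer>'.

d = (6, 9),  |d|² = 117;  R = 6+2 = 8,  c = 117−8² = 53
v_rel = (4, 9),  |v_rel|² = 97;  v_rel·d = (4)·(6) + (9)·(9) = 105
97·t² − 210·t + 53 = 0  ⇒  m = 105² − 97·53 = 5884
m = 5884 > 0,  v_rel·d = 105 > 0  ⇒  inside

inside=yes margin=5884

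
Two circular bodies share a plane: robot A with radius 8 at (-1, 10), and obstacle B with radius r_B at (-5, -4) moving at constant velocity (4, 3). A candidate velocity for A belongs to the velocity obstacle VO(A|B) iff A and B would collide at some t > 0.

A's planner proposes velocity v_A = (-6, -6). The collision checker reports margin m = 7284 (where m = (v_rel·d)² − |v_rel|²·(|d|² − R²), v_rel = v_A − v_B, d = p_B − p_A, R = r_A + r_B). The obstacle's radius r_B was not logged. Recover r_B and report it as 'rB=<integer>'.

m = 7284
d = (-4, -14);  v_rel = (-10, -9),  |v_rel|² = 181
v_rel×d = (-10)·(-14) − (-9)·(-4) = 104
since m = R²·181 − 104²:  R² = (10816 + 7284) / 181 = 100
R = √100 = 10  ⇒  r_B = 10 − 8 = 2

rB=2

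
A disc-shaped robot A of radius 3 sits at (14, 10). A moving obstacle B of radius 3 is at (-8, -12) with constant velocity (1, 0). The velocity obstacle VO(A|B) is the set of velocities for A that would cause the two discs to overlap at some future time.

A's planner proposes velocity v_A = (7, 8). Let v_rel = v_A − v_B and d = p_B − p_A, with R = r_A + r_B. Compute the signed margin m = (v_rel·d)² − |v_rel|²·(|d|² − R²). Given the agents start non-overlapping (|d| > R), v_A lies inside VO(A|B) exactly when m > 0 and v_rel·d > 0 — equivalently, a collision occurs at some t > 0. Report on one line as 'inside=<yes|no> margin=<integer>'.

d = (-22, -22),  |d|² = 968;  R = 3+3 = 6,  c = 968−6² = 932
v_rel = (6, 8),  |v_rel|² = 100;  v_rel·d = (6)·(-22) + (8)·(-22) = -308
100·t² + 616·t + 932 = 0  ⇒  m = (-308)² − 100·932 = 1664
m = 1664 > 0,  v_rel·d = -308 < 0  ⇒  outside

inside=no margin=1664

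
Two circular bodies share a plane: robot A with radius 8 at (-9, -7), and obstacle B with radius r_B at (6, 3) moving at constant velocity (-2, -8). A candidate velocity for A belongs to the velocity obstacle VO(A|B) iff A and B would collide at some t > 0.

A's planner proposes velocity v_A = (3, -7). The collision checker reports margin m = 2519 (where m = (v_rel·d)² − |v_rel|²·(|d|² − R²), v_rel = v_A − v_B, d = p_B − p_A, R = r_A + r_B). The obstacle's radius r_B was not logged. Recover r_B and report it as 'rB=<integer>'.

m = 2519
d = (15, 10);  v_rel = (5, 1),  |v_rel|² = 26
v_rel×d = (5)·(10) − (1)·(15) = 35
since m = R²·26 − 35²:  R² = (1225 + 2519) / 26 = 144
R = √144 = 12  ⇒  r_B = 12 − 8 = 4

rB=4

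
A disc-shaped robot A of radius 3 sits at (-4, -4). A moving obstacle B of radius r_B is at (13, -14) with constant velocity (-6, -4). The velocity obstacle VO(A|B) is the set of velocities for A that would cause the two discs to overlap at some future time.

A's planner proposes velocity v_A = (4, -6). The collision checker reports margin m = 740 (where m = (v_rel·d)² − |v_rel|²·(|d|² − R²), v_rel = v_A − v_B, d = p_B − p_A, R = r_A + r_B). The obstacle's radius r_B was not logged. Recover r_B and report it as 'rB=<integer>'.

m = 740
d = (17, -10);  v_rel = (10, -2),  |v_rel|² = 104
v_rel×d = (10)·(-10) − (-2)·(17) = -66
since m = R²·104 − (-66)²:  R² = (4356 + 740) / 104 = 49
R = √49 = 7  ⇒  r_B = 7 − 3 = 4

rB=4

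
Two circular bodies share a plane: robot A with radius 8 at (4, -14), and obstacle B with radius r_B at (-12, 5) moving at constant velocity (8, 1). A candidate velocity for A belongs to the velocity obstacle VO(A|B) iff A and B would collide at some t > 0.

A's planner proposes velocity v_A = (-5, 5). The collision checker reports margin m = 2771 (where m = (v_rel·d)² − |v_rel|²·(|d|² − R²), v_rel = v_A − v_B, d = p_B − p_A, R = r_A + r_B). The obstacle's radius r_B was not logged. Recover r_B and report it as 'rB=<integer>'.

m = 2771
d = (-16, 19);  v_rel = (-13, 4),  |v_rel|² = 185
v_rel×d = (-13)·(19) − (4)·(-16) = -183
since m = R²·185 − (-183)²:  R² = (33489 + 2771) / 185 = 196
R = √196 = 14  ⇒  r_B = 14 − 8 = 6

rB=6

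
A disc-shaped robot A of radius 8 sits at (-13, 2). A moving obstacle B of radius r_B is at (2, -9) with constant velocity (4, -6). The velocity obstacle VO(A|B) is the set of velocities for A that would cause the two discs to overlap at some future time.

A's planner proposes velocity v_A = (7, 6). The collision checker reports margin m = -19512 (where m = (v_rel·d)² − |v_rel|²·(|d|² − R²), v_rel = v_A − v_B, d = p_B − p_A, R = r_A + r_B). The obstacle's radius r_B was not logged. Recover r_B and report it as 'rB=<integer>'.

m = -19512
d = (15, -11);  v_rel = (3, 12),  |v_rel|² = 153
v_rel×d = (3)·(-11) − (12)·(15) = -213
since m = R²·153 − (-213)²:  R² = (45369 + -19512) / 153 = 169
R = √169 = 13  ⇒  r_B = 13 − 8 = 5

rB=5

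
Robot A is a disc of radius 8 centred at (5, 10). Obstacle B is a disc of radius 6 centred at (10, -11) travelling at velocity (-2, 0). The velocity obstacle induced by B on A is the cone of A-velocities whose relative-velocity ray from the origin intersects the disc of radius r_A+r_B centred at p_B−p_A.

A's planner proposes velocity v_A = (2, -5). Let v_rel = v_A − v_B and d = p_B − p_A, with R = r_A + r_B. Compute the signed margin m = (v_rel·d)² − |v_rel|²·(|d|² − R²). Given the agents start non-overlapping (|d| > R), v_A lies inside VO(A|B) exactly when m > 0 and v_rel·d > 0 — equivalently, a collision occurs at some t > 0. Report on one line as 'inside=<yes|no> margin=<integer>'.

d = (5, -21),  |d|² = 466;  R = 8+6 = 14,  c = 466−14² = 270
v_rel = (4, -5),  |v_rel|² = 41;  v_rel·d = (4)·(5) + (-5)·(-21) = 125
41·t² − 250·t + 270 = 0  ⇒  m = 125² − 41·270 = 4555
m = 4555 > 0,  v_rel·d = 125 > 0  ⇒  inside

inside=yes margin=4555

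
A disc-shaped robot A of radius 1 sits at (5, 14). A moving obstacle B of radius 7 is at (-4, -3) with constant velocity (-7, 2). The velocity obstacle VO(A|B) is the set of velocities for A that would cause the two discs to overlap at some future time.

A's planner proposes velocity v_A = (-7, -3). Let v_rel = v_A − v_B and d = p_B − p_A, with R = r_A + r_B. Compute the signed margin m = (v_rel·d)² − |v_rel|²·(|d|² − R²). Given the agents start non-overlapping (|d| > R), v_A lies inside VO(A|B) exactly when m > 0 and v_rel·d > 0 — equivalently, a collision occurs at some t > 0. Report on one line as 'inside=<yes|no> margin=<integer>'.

d = (-9, -17),  |d|² = 370;  R = 1+7 = 8,  c = 370−8² = 306
v_rel = (0, -5),  |v_rel|² = 25;  v_rel·d = (0)·(-9) + (-5)·(-17) = 85
25·t² − 170·t + 306 = 0  ⇒  m = 85² − 25·306 = -425
m = -425 < 0,  v_rel·d = 85 > 0  ⇒  outside

inside=no margin=-425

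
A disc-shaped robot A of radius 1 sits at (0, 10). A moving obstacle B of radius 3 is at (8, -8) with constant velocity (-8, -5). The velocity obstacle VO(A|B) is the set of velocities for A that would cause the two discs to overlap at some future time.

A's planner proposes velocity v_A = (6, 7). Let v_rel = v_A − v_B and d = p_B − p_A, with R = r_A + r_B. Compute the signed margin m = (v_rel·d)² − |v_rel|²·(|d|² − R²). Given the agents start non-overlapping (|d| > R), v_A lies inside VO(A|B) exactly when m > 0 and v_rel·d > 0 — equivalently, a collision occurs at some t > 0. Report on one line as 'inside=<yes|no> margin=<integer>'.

d = (8, -18),  |d|² = 388;  R = 1+3 = 4,  c = 388−4² = 372
v_rel = (14, 12),  |v_rel|² = 340;  v_rel·d = (14)·(8) + (12)·(-18) = -104
340·t² + 208·t + 372 = 0  ⇒  m = (-104)² − 340·372 = -115664
m = -115664 < 0,  v_rel·d = -104 < 0  ⇒  outside

inside=no margin=-115664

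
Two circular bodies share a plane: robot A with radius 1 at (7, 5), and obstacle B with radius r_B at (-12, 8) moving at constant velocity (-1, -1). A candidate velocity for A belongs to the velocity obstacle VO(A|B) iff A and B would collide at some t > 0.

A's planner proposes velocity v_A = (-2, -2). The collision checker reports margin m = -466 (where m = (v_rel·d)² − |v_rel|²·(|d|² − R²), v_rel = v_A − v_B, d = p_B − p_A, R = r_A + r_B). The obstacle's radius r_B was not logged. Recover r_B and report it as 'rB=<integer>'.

m = -466
d = (-19, 3);  v_rel = (-1, -1),  |v_rel|² = 2
v_rel×d = (-1)·(3) − (-1)·(-19) = -22
since m = R²·2 − (-22)²:  R² = (484 + -466) / 2 = 9
R = √9 = 3  ⇒  r_B = 3 − 1 = 2

rB=2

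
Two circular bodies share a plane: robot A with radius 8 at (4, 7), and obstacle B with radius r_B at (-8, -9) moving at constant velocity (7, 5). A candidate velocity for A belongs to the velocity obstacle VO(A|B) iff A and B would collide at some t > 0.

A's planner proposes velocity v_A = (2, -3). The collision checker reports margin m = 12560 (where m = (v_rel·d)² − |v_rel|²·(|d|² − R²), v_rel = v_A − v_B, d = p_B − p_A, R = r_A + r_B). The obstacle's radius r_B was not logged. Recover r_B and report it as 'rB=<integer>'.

m = 12560
d = (-12, -16);  v_rel = (-5, -8),  |v_rel|² = 89
v_rel×d = (-5)·(-16) − (-8)·(-12) = -16
since m = R²·89 − (-16)²:  R² = (256 + 12560) / 89 = 144
R = √144 = 12  ⇒  r_B = 12 − 8 = 4

rB=4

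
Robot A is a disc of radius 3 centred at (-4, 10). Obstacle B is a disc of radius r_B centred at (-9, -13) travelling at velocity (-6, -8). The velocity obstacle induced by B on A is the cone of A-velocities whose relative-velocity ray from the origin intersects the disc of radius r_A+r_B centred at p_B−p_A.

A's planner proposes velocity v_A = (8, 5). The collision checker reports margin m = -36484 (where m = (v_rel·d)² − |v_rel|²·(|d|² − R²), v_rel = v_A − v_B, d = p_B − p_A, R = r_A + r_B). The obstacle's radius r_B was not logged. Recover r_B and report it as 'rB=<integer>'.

m = -36484
d = (-5, -23);  v_rel = (14, 13),  |v_rel|² = 365
v_rel×d = (14)·(-23) − (13)·(-5) = -257
since m = R²·365 − (-257)²:  R² = (66049 + -36484) / 365 = 81
R = √81 = 9  ⇒  r_B = 9 − 3 = 6

rB=6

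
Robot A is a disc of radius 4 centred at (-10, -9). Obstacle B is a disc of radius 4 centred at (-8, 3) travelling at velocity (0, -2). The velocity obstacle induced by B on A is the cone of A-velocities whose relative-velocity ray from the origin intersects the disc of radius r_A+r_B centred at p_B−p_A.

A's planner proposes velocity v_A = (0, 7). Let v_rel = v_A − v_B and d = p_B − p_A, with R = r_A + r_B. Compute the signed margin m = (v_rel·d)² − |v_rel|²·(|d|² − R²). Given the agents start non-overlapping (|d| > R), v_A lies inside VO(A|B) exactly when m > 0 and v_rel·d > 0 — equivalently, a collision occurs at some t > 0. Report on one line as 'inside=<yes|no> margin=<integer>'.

d = (2, 12),  |d|² = 148;  R = 4+4 = 8,  c = 148−8² = 84
v_rel = (0, 9),  |v_rel|² = 81;  v_rel·d = (0)·(2) + (9)·(12) = 108
81·t² − 216·t + 84 = 0  ⇒  m = 108² − 81·84 = 4860
m = 4860 > 0,  v_rel·d = 108 > 0  ⇒  inside

inside=yes margin=4860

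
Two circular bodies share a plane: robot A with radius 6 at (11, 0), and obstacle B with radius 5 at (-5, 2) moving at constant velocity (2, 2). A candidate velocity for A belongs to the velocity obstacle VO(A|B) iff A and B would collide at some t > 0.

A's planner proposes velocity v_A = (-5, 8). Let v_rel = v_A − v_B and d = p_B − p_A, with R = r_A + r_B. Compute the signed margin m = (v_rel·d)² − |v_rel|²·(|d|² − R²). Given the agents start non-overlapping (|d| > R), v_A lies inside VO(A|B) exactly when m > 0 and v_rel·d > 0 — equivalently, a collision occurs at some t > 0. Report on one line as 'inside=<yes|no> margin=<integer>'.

d = (-16, 2),  |d|² = 260;  R = 6+5 = 11,  c = 260−11² = 139
v_rel = (-7, 6),  |v_rel|² = 85;  v_rel·d = (-7)·(-16) + (6)·(2) = 124
85·t² − 248·t + 139 = 0  ⇒  m = 124² − 85·139 = 3561
m = 3561 > 0,  v_rel·d = 124 > 0  ⇒  inside

inside=yes margin=3561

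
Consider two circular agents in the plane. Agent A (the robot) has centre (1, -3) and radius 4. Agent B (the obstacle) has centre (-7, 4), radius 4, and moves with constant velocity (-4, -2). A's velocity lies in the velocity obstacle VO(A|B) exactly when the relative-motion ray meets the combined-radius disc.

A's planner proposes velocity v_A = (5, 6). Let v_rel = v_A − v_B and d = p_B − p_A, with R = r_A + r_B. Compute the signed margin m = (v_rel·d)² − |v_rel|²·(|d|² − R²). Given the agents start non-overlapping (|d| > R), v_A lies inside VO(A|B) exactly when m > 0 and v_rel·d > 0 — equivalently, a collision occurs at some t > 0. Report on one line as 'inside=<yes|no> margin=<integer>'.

d = (-8, 7),  |d|² = 113;  R = 4+4 = 8,  c = 113−8² = 49
v_rel = (9, 8),  |v_rel|² = 145;  v_rel·d = (9)·(-8) + (8)·(7) = -16
145·t² + 32·t + 49 = 0  ⇒  m = (-16)² − 145·49 = -6849
m = -6849 < 0,  v_rel·d = -16 < 0  ⇒  outside

inside=no margin=-6849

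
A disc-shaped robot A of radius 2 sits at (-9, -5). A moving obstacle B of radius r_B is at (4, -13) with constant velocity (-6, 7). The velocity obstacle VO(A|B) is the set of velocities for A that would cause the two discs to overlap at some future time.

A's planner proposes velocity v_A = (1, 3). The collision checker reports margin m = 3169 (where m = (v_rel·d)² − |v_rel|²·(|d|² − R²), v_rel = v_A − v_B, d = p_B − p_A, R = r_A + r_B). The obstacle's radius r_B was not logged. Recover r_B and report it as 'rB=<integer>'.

m = 3169
d = (13, -8);  v_rel = (7, -4),  |v_rel|² = 65
v_rel×d = (7)·(-8) − (-4)·(13) = -4
since m = R²·65 − (-4)²:  R² = (16 + 3169) / 65 = 49
R = √49 = 7  ⇒  r_B = 7 − 2 = 5

rB=5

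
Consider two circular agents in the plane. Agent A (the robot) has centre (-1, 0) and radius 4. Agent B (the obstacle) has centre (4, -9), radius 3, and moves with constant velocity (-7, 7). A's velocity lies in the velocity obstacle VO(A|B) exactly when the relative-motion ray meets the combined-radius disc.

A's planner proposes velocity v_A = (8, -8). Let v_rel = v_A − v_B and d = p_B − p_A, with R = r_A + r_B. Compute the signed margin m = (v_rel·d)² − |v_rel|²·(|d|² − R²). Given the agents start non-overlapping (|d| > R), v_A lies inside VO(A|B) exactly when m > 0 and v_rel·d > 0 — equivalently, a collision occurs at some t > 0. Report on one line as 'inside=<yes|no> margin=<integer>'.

d = (5, -9),  |d|² = 106;  R = 4+3 = 7,  c = 106−7² = 57
v_rel = (15, -15),  |v_rel|² = 450;  v_rel·d = (15)·(5) + (-15)·(-9) = 210
450·t² − 420·t + 57 = 0  ⇒  m = 210² − 450·57 = 18450
m = 18450 > 0,  v_rel·d = 210 > 0  ⇒  inside

inside=yes margin=18450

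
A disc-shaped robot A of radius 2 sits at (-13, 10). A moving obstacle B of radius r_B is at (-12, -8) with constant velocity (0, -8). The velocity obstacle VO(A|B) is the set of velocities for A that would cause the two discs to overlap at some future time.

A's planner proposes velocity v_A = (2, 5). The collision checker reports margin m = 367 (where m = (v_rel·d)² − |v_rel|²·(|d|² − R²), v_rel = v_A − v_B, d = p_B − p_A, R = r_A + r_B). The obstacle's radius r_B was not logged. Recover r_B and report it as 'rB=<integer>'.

m = 367
d = (1, -18);  v_rel = (2, 13),  |v_rel|² = 173
v_rel×d = (2)·(-18) − (13)·(1) = -49
since m = R²·173 − (-49)²:  R² = (2401 + 367) / 173 = 16
R = √16 = 4  ⇒  r_B = 4 − 2 = 2

rB=2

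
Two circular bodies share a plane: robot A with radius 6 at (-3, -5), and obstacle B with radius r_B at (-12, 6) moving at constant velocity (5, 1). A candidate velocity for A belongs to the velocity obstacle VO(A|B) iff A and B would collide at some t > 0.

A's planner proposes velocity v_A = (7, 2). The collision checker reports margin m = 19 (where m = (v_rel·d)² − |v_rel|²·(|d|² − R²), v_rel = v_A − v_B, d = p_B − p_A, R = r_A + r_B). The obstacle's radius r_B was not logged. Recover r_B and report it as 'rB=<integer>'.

m = 19
d = (-9, 11);  v_rel = (2, 1),  |v_rel|² = 5
v_rel×d = (2)·(11) − (1)·(-9) = 31
since m = R²·5 − 31²:  R² = (961 + 19) / 5 = 196
R = √196 = 14  ⇒  r_B = 14 − 6 = 8

rB=8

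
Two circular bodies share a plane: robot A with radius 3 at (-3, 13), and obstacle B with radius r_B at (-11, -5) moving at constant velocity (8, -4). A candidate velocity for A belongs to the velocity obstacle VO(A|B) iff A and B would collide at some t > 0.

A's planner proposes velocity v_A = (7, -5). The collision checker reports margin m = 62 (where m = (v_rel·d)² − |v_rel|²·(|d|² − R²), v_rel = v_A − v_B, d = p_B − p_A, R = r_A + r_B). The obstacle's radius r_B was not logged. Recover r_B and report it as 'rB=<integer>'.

m = 62
d = (-8, -18);  v_rel = (-1, -1),  |v_rel|² = 2
v_rel×d = (-1)·(-18) − (-1)·(-8) = 10
since m = R²·2 − 10²:  R² = (100 + 62) / 2 = 81
R = √81 = 9  ⇒  r_B = 9 − 3 = 6

rB=6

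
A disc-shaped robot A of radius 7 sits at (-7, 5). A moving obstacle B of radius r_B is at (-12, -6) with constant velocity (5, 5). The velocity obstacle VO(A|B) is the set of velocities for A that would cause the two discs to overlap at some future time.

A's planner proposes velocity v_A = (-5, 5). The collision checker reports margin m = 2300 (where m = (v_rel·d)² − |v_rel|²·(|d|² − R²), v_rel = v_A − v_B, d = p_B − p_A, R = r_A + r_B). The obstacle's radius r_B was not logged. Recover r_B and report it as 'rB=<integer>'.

m = 2300
d = (-5, -11);  v_rel = (-10, 0),  |v_rel|² = 100
v_rel×d = (-10)·(-11) − (0)·(-5) = 110
since m = R²·100 − 110²:  R² = (12100 + 2300) / 100 = 144
R = √144 = 12  ⇒  r_B = 12 − 7 = 5

rB=5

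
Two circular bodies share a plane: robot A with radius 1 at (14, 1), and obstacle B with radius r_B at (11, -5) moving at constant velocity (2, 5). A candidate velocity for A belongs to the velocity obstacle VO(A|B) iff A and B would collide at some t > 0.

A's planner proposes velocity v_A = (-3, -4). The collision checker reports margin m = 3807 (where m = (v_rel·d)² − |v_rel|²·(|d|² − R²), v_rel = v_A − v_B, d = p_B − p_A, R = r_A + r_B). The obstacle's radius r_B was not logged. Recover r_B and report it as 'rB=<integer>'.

m = 3807
d = (-3, -6);  v_rel = (-5, -9),  |v_rel|² = 106
v_rel×d = (-5)·(-6) − (-9)·(-3) = 3
since m = R²·106 − 3²:  R² = (9 + 3807) / 106 = 36
R = √36 = 6  ⇒  r_B = 6 − 1 = 5

rB=5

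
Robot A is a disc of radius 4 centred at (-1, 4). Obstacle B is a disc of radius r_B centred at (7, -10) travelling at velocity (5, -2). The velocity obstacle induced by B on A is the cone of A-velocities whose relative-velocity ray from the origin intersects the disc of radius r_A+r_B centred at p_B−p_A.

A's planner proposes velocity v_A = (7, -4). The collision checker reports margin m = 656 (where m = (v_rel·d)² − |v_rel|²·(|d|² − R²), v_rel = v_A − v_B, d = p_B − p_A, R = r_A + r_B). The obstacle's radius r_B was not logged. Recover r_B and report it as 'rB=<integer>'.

m = 656
d = (8, -14);  v_rel = (2, -2),  |v_rel|² = 8
v_rel×d = (2)·(-14) − (-2)·(8) = -12
since m = R²·8 − (-12)²:  R² = (144 + 656) / 8 = 100
R = √100 = 10  ⇒  r_B = 10 − 4 = 6

rB=6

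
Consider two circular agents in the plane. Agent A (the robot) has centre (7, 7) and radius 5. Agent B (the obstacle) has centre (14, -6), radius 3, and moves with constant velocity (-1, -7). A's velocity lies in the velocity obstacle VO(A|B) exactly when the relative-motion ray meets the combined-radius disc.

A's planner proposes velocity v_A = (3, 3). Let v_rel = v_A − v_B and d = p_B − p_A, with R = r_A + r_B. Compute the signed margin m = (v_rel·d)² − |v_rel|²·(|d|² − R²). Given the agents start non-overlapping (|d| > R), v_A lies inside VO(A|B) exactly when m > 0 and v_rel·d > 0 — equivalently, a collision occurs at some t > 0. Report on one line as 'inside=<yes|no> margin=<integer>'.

d = (7, -13),  |d|² = 218;  R = 5+3 = 8,  c = 218−8² = 154
v_rel = (4, 10),  |v_rel|² = 116;  v_rel·d = (4)·(7) + (10)·(-13) = -102
116·t² + 204·t + 154 = 0  ⇒  m = (-102)² − 116·154 = -7460
m = -7460 < 0,  v_rel·d = -102 < 0  ⇒  outside

inside=no margin=-7460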